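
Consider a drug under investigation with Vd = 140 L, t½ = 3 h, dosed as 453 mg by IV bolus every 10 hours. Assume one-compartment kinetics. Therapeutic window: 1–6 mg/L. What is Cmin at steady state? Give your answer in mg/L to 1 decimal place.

Over one 10-h interval, 10/3 ≈ 3.3333 half-lives elapse, leaving f ≈ 0.0992 of each dose.
Accumulation ratio R = 1/(1 − f) ≈ 1/0.9008 ≈ 1.1101.
Single-dose peak C₀ = D/Vd = 453/140 ≈ 3.236 mg/L.
Cmax,ss = C₀/(1 − f) ≈ 3.236/0.9008 ≈ 3.592 mg/L.
One interval later, Cmin,ss = Cmax,ss·e^(−kτ) ≈ 3.592 × 0.0992 ≈ 0.356 mg/L.
Trough 0.4 mg/L vs MEC 1 mg/L: subtherapeutic.

0.4 mg/L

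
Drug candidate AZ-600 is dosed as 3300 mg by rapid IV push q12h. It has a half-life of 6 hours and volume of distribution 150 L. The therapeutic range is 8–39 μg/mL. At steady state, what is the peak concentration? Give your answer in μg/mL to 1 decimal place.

29.3 μg/mL

The dosing interval is 2 half-lives, so f = 2^(−2) = 0.25.
Accumulation ratio R = 1/(1 − f) = 1/0.75 = 4/3.
Single-dose peak C₀ = D/Vd = 3300/150 = 22 μg/mL.
Steady-state peak Cmax,ss = C₀·R = 22 × 4/3 ≈ 29.333 μg/mL.
Peak 29.3 μg/mL vs MTC 39 μg/mL: below toxic threshold.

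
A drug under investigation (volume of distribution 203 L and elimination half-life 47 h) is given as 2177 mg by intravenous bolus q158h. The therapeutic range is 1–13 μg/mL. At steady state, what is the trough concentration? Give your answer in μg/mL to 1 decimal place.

1.2 μg/mL

k = ln2/t½ = ln2/47 ≈ 0.014748 h⁻¹; fraction remaining f = e^(−kτ) = e^(−0.014748×158) ≈ 0.0973.
Each bolus raises the concentration by D/Vd = 2177/203 ≈ 10.724 μg/mL.
Steady-state trough Cmin,ss = C₀·f/(1−f) ≈ 10.724 × 0.0973/0.9027 ≈ 1.156 μg/mL.
Trough 1.2 μg/mL vs MEC 1 μg/mL: adequate.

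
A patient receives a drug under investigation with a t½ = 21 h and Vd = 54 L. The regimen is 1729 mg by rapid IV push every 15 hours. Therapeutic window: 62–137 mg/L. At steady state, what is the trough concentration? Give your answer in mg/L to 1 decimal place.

50.0 mg/L

Over one 15-h interval, 15/21 ≈ 0.71429 half-lives elapse, leaving f ≈ 0.6095 of each dose.
At steady state, accumulation factor R = 1/(1 − e^(−kτ)) ≈ 2.5608.
Each bolus raises the concentration by D/Vd = 1729/54 ≈ 32.019 mg/L.
Steady-state peak Cmax,ss = C₀·R ≈ 32.019 × 2.5608 ≈ 81.994 mg/L.
Steady-state trough Cmin,ss = Cmax,ss·f ≈ 81.994 × 0.6095 ≈ 49.975 mg/L.
Trough 50.0 mg/L vs MEC 62 mg/L: subtherapeutic.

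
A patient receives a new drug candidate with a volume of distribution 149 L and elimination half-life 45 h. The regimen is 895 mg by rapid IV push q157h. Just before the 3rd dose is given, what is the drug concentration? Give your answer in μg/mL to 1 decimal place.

f = (1/2)^(τ/t½) = (1/2)^(157/45) ≈ 0.0891.
C₀ = D/Vd = 895/149 ≈ 6.007 μg/mL.
Before the 3rd dose, 2 doses have been given. Superposition: Cmin = C₀·(f + f²).
≈ 6.007 × (0.0891 + 0.0079) ≈ 6.007 × 0.0970 ≈ 0.583 μg/mL.

0.6 μg/mL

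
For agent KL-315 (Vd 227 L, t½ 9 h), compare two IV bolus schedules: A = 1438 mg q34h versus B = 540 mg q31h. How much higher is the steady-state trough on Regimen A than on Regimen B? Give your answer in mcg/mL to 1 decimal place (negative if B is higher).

Regimen A: f = (1/2)^(34/9) ≈ 0.0729; Cmin,ss = (1438/227)·f/(1−f) ≈ 0.498 mcg/mL.
Regimen B: f = (1/2)^(31/9) ≈ 0.0919; Cmin,ss = (540/227)·f/(1−f) ≈ 0.241 mcg/mL.
Difference ≈ 0.498 − 0.241 ≈ 0.257 mcg/mL.

0.3 mcg/mL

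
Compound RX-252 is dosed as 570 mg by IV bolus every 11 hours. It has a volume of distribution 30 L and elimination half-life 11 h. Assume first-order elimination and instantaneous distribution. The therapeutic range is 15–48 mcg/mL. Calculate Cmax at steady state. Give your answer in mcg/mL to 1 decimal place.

The dosing interval is 1 half-life, so f = 2^(−1) = 0.5.
Accumulation ratio R = 1/(1 − f) = 1/0.5 = 2/1.
Single-dose peak C₀ = D/Vd = 570/30 = 19 mcg/mL.
Steady-state peak Cmax,ss = C₀·R = 19 × 2/1 ≈ 38.000 mcg/mL.
Peak 38.0 mcg/mL vs MTC 48 mcg/mL: below toxic threshold.

38.0 mcg/mL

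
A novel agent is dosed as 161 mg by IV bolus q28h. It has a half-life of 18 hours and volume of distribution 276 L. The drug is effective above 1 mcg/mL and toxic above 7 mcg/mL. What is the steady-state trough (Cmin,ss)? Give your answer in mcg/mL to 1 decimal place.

k = ln2/t½ = ln2/18 ≈ 0.038508 h⁻¹; fraction remaining f = e^(−kτ) = e^(−0.038508×28) ≈ 0.3402.
Single-dose peak C₀ = D/Vd = 161/276 ≈ 0.583 mcg/mL.
Steady-state trough Cmin,ss = C₀·f/(1−f) ≈ 0.583 × 0.3402/0.6598 ≈ 0.301 mcg/mL.
Trough 0.3 mcg/mL vs MEC 1 mcg/mL: subtherapeutic.

0.3 mcg/mL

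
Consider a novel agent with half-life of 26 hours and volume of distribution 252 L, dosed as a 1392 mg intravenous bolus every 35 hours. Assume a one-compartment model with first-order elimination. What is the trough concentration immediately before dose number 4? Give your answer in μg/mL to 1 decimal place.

f = (1/2)^(τ/t½) = (1/2)^(35/26) ≈ 0.3933.
C₀ = D/Vd = 1392/252 ≈ 5.524 μg/mL.
Before the 4th dose, 3 doses have been given. Superposition: Cmin = C₀·(f + f² + … + f^3).
≈ 5.524 × (0.3933 + 0.1547 + 0.0608) ≈ 5.524 × 0.6088 ≈ 3.363 μg/mL.

3.4 μg/mL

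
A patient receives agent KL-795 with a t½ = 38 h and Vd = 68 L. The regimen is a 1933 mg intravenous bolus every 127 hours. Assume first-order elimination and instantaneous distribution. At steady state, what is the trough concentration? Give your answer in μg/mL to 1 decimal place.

k = ln2/t½ = ln2/38 ≈ 0.018241 h⁻¹; fraction remaining f = e^(−kτ) = e^(−0.018241×127) ≈ 0.0986.
Single-dose peak C₀ = D/Vd = 1933/68 ≈ 28.426 μg/mL.
Steady-state trough Cmin,ss = C₀·f/(1−f) ≈ 28.426 × 0.0986/0.9014 ≈ 3.109 μg/mL.

3.1 μg/mL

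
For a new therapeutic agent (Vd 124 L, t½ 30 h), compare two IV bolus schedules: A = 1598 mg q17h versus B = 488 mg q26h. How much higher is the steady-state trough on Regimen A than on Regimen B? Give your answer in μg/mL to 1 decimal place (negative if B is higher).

Regimen A: f = (1/2)^(17/30) ≈ 0.6752; Cmin,ss = (1598/124)·f/(1−f) ≈ 26.790 μg/mL.
Regimen B: f = (1/2)^(26/30) ≈ 0.5484; Cmin,ss = (488/124)·f/(1−f) ≈ 4.779 μg/mL.
Difference ≈ 26.790 − 4.779 ≈ 22.011 μg/mL.

22.0 μg/mL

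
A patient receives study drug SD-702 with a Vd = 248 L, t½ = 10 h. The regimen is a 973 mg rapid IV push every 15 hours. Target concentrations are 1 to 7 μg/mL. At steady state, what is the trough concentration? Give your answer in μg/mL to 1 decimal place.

2.1 μg/mL

τ/t½ = 15/10 ≈ 1.5, so fraction remaining f = (1/2)^(15/10) ≈ 0.3536.
Single-dose peak C₀ = D/Vd = 973/248 ≈ 3.923 μg/mL.
Steady-state trough Cmin,ss = C₀·f/(1−f) ≈ 3.923 × 0.3536/0.6464 ≈ 2.146 μg/mL.
Trough 2.1 μg/mL vs MEC 1 μg/mL: adequate.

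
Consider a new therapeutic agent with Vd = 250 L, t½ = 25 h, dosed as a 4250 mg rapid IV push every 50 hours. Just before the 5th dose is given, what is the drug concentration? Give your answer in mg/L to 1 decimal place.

f = (1/2)^(τ/t½) = (1/2)^(50/25) ≈ 0.2500.
C₀ = D/Vd = 4250/250 ≈ 17.000 mg/L.
Before the 5th dose, 4 doses have been given. Superposition: Cmin = C₀·(f + f² + … + f^4).
≈ 17.000 × (0.2500 + 0.0625 + 0.0156 + 0.0039) ≈ 17.000 × 0.3320 ≈ 5.644 mg/L.

5.6 mg/L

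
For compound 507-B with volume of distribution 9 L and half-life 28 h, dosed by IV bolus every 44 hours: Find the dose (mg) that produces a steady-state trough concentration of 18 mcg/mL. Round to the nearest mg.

τ/t½ = 44/28 ≈ 1.5714, so f = (1/2)^(44/28) ≈ 0.336475.
Cmin,ss = (D/Vd)·f/(1−f), so D = Cmin,ss·Vd·(1−f)/f.
D = 18 × 9 × (1−f)/f ≈ 18 × 9 × 1.97199 ≈ 319.46 mg.

319 mg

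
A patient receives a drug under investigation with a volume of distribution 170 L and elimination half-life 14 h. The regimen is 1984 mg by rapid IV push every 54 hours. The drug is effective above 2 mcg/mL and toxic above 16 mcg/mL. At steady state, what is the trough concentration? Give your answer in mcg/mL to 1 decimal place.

Over one 54-h interval, 54/14 ≈ 3.8571 half-lives elapse, leaving f ≈ 0.0690 of each dose.
At steady state, accumulation factor R = 1/(1 − e^(−kτ)) ≈ 1.0741.
Each bolus raises the concentration by D/Vd = 1984/170 ≈ 11.671 mcg/mL.
Steady-state peak Cmax,ss = C₀·R ≈ 11.671 × 1.0741 ≈ 12.536 mcg/mL.
Steady-state trough Cmin,ss = Cmax,ss·f ≈ 12.536 × 0.0690 ≈ 0.865 mcg/mL.
Trough 0.9 mcg/mL vs MEC 2 mcg/mL: subtherapeutic.

0.9 mcg/mL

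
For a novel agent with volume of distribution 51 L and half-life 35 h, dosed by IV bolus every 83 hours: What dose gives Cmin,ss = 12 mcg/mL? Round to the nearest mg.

τ/t½ = 83/35 ≈ 2.3714, so f = (1/2)^(83/35) ≈ 0.193254.
Cmin,ss = (D/Vd)·f/(1−f), so D = Cmin,ss·Vd·(1−f)/f.
D = 12 × 51 × (1−f)/f ≈ 12 × 51 × 4.17454 ≈ 2554.82 mg.

2555 mg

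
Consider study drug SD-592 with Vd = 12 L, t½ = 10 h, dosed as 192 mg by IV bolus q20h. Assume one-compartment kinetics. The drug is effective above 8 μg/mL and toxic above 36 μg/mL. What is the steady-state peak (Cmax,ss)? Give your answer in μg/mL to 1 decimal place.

The dosing interval is 2 half-lives, so f = 2^(−2) = 0.25.
Accumulation ratio R = 1/(1 − f) = 1/0.75 = 4/3.
Single-dose peak C₀ = D/Vd = 192/12 = 16 μg/mL.
Steady-state peak Cmax,ss = C₀·R = 16 × 4/3 ≈ 21.333 μg/mL.
Peak 21.3 μg/mL vs MTC 36 μg/mL: below toxic threshold.

21.3 μg/mL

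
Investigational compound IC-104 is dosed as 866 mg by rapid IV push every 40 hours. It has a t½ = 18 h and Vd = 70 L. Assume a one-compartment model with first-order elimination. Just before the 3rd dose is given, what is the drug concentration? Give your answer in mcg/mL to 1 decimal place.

3.2 mcg/mL

f = (1/2)^(τ/t½) = (1/2)^(40/18) ≈ 0.2143.
C₀ = D/Vd = 866/70 ≈ 12.371 mcg/mL.
Before the 3rd dose, 2 doses have been given. Superposition: Cmin = C₀·(f + f²).
≈ 12.371 × (0.2143 + 0.0459) ≈ 12.371 × 0.2602 ≈ 3.219 mcg/mL.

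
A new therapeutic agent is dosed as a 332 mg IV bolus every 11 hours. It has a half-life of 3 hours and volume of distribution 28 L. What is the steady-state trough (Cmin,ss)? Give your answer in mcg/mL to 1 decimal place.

1.0 mcg/mL

τ/t½ = 11/3 ≈ 3.6667, so fraction remaining f = (1/2)^(11/3) ≈ 0.0787.
Accumulation ratio R = 1/(1 − f) ≈ 1/0.9213 ≈ 1.0854.
Each bolus raises the concentration by D/Vd = 332/28 ≈ 11.857 mcg/mL.
Cmax,ss = C₀/(1 − f) ≈ 11.857/0.9213 ≈ 12.870 mcg/mL.
One interval later, Cmin,ss = Cmax,ss·e^(−kτ) ≈ 12.870 × 0.0787 ≈ 1.013 mcg/mL.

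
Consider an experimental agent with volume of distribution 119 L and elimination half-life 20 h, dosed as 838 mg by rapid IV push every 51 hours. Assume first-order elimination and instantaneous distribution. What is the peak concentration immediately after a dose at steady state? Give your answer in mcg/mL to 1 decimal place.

τ/t½ = 51/20 ≈ 2.55, so fraction remaining f = (1/2)^(51/20) ≈ 0.1708.
At steady state, accumulation factor R = 1/(1 − e^(−kτ)) ≈ 1.2060.
Single-dose peak C₀ = D/Vd = 838/119 ≈ 7.042 mcg/mL.
Steady-state peak Cmax,ss = C₀·R ≈ 7.042 × 1.2060 ≈ 8.493 mcg/mL.

8.5 mcg/mL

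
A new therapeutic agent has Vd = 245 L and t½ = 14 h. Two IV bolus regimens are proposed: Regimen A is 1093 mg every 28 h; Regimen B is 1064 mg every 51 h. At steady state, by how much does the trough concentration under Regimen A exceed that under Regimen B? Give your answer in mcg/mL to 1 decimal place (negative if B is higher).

1.1 mcg/mL

Regimen A: f = (1/2)^(28/14) ≈ 0.2500; Cmin,ss = (1093/245)·f/(1−f) ≈ 1.487 mcg/mL.
Regimen B: f = (1/2)^(51/14) ≈ 0.0801; Cmin,ss = (1064/245)·f/(1−f) ≈ 0.378 mcg/mL.
Difference ≈ 1.487 − 0.378 ≈ 1.109 mcg/mL.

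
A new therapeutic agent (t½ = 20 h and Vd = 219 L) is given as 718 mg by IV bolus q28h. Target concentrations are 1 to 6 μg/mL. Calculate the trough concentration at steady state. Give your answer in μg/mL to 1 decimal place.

2.0 μg/mL

τ/t½ = 28/20 ≈ 1.4, so fraction remaining f = (1/2)^(28/20) ≈ 0.3789.
Single-dose peak C₀ = D/Vd = 718/219 ≈ 3.279 μg/mL.
Steady-state trough Cmin,ss = C₀·f/(1−f) ≈ 3.279 × 0.3789/0.6211 ≈ 2.000 μg/mL.
Trough 2.0 μg/mL vs MEC 1 μg/mL: adequate.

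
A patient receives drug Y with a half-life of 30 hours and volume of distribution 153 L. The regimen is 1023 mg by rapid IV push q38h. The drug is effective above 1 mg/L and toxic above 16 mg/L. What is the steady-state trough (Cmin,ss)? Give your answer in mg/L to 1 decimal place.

4.8 mg/L

Over one 38-h interval, 38/30 ≈ 1.2667 half-lives elapse, leaving f ≈ 0.4156 of each dose.
Accumulation ratio R = 1/(1 − f) ≈ 1/0.5844 ≈ 1.7112.
Single-dose peak C₀ = D/Vd = 1023/153 ≈ 6.686 mg/L.
Steady-state peak Cmax,ss = C₀·R ≈ 6.686 × 1.7112 ≈ 11.441 mg/L.
One interval later, Cmin,ss = Cmax,ss·e^(−kτ) ≈ 11.441 × 0.4156 ≈ 4.755 mg/L.
Trough 4.8 mg/L vs MEC 1 mg/L: adequate.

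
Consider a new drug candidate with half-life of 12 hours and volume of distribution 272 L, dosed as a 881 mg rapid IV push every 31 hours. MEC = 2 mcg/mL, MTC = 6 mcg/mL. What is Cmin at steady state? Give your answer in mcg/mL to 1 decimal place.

0.6 mcg/mL

τ/t½ = 31/12 ≈ 2.5833, so fraction remaining f = (1/2)^(31/12) ≈ 0.1669.
At steady state, accumulation factor R = 1/(1 − e^(−kτ)) ≈ 1.2003.
Single-dose peak C₀ = D/Vd = 881/272 ≈ 3.239 mcg/mL.
Cmax,ss = C₀/(1 − f) ≈ 3.239/0.8331 ≈ 3.888 mcg/mL.
One interval later, Cmin,ss = Cmax,ss·e^(−kτ) ≈ 3.888 × 0.1669 ≈ 0.649 mcg/mL.
Trough 0.6 mcg/mL vs MEC 2 mcg/mL: subtherapeutic.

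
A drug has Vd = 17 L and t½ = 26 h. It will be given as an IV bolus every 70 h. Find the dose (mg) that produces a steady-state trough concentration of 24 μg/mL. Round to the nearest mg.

2229 mg

τ/t½ = 70/26 ≈ 2.6923, so f = (1/2)^(70/26) ≈ 0.154716.
Cmin,ss = (D/Vd)·f/(1−f), so D = Cmin,ss·Vd·(1−f)/f.
D = 24 × 17 × (1−f)/f ≈ 24 × 17 × 5.46346 ≈ 2229.09 mg.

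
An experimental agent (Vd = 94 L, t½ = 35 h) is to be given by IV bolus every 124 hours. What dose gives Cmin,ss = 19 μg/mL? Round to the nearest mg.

τ/t½ = 124/35 ≈ 3.5429, so f = (1/2)^(124/35) ≈ 0.085801.
Cmin,ss = (D/Vd)·f/(1−f), so D = Cmin,ss·Vd·(1−f)/f.
D = 19 × 94 × (1−f)/f ≈ 19 × 94 × 10.65488 ≈ 19029.62 mg.

19030 mg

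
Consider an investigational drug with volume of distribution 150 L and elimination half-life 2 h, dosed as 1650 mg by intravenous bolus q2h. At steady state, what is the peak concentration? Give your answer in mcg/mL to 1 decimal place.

22.0 mcg/mL

The dosing interval is 1 half-life, so f = 2^(−1) = 0.5.
Accumulation ratio R = 1/(1 − f) = 1/0.5 = 2/1.
Single-dose peak C₀ = D/Vd = 1650/150 = 11 mcg/mL.
Steady-state peak Cmax,ss = C₀·R = 11 × 2/1 ≈ 22.000 mcg/mL.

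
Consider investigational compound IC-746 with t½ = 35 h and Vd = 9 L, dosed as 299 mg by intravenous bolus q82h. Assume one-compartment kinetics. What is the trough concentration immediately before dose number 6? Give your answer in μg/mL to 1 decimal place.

f = (1/2)^(τ/t½) = (1/2)^(82/35) ≈ 0.1971.
C₀ = D/Vd = 299/9 ≈ 33.222 μg/mL.
Before the 6th dose, 5 doses have been given. Superposition: Cmin = C₀·(f + f² + … + f^5).
≈ 33.222 × (0.1971 + 0.0388 + 0.0077 + 0.0015 + 0.0003) ≈ 33.222 × 0.2454 ≈ 8.153 μg/mL.

8.2 μg/mL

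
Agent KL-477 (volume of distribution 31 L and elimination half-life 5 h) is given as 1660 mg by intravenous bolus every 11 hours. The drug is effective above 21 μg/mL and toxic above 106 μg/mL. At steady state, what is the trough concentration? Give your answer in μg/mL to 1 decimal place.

Over one 11-h interval, 11/5 ≈ 2.2 half-lives elapse, leaving f ≈ 0.2176 of each dose.
Each bolus raises the concentration by D/Vd = 1660/31 ≈ 53.548 μg/mL.
Steady-state trough Cmin,ss = C₀·f/(1−f) ≈ 53.548 × 0.2176/0.7824 ≈ 14.893 μg/mL.
Trough 14.9 μg/mL vs MEC 21 μg/mL: subtherapeutic.

14.9 μg/mL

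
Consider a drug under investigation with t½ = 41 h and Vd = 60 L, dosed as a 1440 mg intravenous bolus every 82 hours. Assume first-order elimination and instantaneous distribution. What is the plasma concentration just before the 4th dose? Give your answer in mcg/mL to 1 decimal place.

f = (1/2)^(τ/t½) = (1/2)^(82/41) ≈ 0.2500.
C₀ = D/Vd = 1440/60 ≈ 24.000 mcg/mL.
Before the 4th dose, 3 doses have been given. Superposition: Cmin = C₀·(f + f² + … + f^3).
≈ 24.000 × (0.2500 + 0.0625 + 0.0156) ≈ 24.000 × 0.3281 ≈ 7.874 mcg/mL.

7.9 mcg/mL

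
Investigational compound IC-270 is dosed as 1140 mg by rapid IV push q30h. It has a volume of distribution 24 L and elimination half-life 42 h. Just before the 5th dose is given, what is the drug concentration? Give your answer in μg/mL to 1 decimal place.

63.9 μg/mL

f = (1/2)^(τ/t½) = (1/2)^(30/42) ≈ 0.6095.
C₀ = D/Vd = 1140/24 ≈ 47.500 μg/mL.
Before the 5th dose, 4 doses have been given. Superposition: Cmin = C₀·(f + f² + … + f^4).
≈ 47.500 × (0.6095 + 0.3715 + 0.2264 + 0.1380) ≈ 47.500 × 1.3454 ≈ 63.906 μg/mL.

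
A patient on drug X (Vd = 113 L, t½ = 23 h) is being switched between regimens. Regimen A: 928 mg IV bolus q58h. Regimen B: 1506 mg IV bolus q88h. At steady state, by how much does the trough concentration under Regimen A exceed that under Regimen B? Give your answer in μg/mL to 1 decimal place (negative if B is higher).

0.7 μg/mL

Regimen A: f = (1/2)^(58/23) ≈ 0.1741; Cmin,ss = (928/113)·f/(1−f) ≈ 1.731 μg/mL.
Regimen B: f = (1/2)^(88/23) ≈ 0.0705; Cmin,ss = (1506/113)·f/(1−f) ≈ 1.011 μg/mL.
Difference ≈ 1.731 − 1.011 ≈ 0.720 μg/mL.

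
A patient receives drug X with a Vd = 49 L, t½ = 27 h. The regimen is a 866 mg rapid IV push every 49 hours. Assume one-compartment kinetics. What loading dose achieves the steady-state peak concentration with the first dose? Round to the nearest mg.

f = (1/2)^(49/27) ≈ 0.284241; accumulation ratio R = 1/(1−f) ≈ 1.39712.
Loading dose to hit Cmax,ss on first dose: D_load = D_maint·R ≈ 866 × 1.39712 ≈ 1209.91 mg.

1210 mg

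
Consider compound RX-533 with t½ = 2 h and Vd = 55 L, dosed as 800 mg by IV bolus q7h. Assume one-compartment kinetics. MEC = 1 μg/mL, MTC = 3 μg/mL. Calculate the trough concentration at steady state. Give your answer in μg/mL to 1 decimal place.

Over one 7-h interval, 7/2 ≈ 3.5 half-lives elapse, leaving f ≈ 0.0884 of each dose.
Accumulation ratio R = 1/(1 − f) ≈ 1/0.9116 ≈ 1.0970.
Single-dose peak C₀ = D/Vd = 800/55 ≈ 14.545 μg/mL.
Steady-state peak Cmax,ss = C₀·R ≈ 14.545 × 1.0970 ≈ 15.956 μg/mL.
One interval later, Cmin,ss = Cmax,ss·e^(−kτ) ≈ 15.956 × 0.0884 ≈ 1.411 μg/mL.
Trough 1.4 μg/mL vs MEC 1 μg/mL: adequate.

1.4 μg/mL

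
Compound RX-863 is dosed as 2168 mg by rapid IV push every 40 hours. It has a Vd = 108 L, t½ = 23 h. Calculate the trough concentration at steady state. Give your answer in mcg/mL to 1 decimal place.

τ/t½ = 40/23 ≈ 1.7391, so fraction remaining f = (1/2)^(40/23) ≈ 0.2996.
Accumulation ratio R = 1/(1 − f) ≈ 1/0.7004 ≈ 1.4278.
Each bolus raises the concentration by D/Vd = 2168/108 ≈ 20.074 mcg/mL.
Cmax,ss = C₀/(1 − f) ≈ 20.074/0.7004 ≈ 28.661 mcg/mL.
One interval later, Cmin,ss = Cmax,ss·e^(−kτ) ≈ 28.661 × 0.2996 ≈ 8.587 mcg/mL.

8.6 mcg/mL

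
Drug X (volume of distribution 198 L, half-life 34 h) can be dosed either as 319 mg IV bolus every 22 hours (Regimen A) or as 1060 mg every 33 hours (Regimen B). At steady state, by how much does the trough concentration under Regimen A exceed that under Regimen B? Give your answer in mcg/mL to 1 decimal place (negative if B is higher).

-2.7 mcg/mL

Regimen A: f = (1/2)^(22/34) ≈ 0.6386; Cmin,ss = (319/198)·f/(1−f) ≈ 2.847 mcg/mL.
Regimen B: f = (1/2)^(33/34) ≈ 0.5103; Cmin,ss = (1060/198)·f/(1−f) ≈ 5.579 mcg/mL.
Difference ≈ 2.847 − 5.579 ≈ -2.732 mcg/mL.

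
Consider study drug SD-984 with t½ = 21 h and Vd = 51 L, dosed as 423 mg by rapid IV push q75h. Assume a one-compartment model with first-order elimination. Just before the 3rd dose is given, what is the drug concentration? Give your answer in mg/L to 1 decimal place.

f = (1/2)^(τ/t½) = (1/2)^(75/21) ≈ 0.0841.
C₀ = D/Vd = 423/51 ≈ 8.294 mg/L.
Before the 3rd dose, 2 doses have been given. Superposition: Cmin = C₀·(f + f²).
≈ 8.294 × (0.0841 + 0.0071) ≈ 8.294 × 0.0912 ≈ 0.756 mg/L.

0.8 mg/L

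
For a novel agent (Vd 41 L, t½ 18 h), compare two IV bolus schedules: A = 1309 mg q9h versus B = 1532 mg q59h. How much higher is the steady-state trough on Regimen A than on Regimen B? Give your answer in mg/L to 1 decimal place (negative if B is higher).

72.8 mg/L

Regimen A: f = (1/2)^(9/18) ≈ 0.7071; Cmin,ss = (1309/41)·f/(1−f) ≈ 77.076 mg/L.
Regimen B: f = (1/2)^(59/18) ≈ 0.1031; Cmin,ss = (1532/41)·f/(1−f) ≈ 4.295 mg/L.
Difference ≈ 77.076 − 4.295 ≈ 72.781 mg/L.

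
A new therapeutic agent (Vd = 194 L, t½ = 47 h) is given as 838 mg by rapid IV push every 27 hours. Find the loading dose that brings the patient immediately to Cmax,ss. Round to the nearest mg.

f = (1/2)^(27/47) ≈ 0.671534; accumulation ratio R = 1/(1−f) ≈ 3.04446.
Loading dose to hit Cmax,ss on first dose: D_load = D_maint·R ≈ 838 × 3.04446 ≈ 2551.26 mg.

2551 mg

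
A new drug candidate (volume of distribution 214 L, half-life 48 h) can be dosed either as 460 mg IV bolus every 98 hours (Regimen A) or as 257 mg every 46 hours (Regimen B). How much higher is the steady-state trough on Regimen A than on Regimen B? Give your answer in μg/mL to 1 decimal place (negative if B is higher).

-0.6 μg/mL

Regimen A: f = (1/2)^(98/48) ≈ 0.2429; Cmin,ss = (460/214)·f/(1−f) ≈ 0.690 μg/mL.
Regimen B: f = (1/2)^(46/48) ≈ 0.5147; Cmin,ss = (257/214)·f/(1−f) ≈ 1.274 μg/mL.
Difference ≈ 0.690 − 1.274 ≈ -0.584 μg/mL.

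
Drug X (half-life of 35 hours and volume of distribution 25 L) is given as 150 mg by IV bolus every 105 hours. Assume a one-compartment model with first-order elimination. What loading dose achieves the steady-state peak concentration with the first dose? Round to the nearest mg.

171 mg

f = (1/2)^(105/35) ≈ 0.125000; accumulation ratio R = 1/(1−f) ≈ 1.14286.
Loading dose to hit Cmax,ss on first dose: D_load = D_maint·R ≈ 150 × 1.14286 ≈ 171.43 mg.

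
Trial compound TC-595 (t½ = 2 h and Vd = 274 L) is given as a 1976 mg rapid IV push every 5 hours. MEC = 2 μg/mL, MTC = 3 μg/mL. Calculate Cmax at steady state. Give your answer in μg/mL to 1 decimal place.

8.8 μg/mL

τ/t½ = 5/2 ≈ 2.5, so fraction remaining f = (1/2)^(5/2) ≈ 0.1768.
Accumulation ratio R = 1/(1 − f) ≈ 1/0.8232 ≈ 1.2148.
Each bolus raises the concentration by D/Vd = 1976/274 ≈ 7.212 μg/mL.
Steady-state peak Cmax,ss = C₀·R ≈ 7.212 × 1.2148 ≈ 8.761 μg/mL.
Peak 8.8 μg/mL vs MTC 3 μg/mL: exceeds toxic threshold.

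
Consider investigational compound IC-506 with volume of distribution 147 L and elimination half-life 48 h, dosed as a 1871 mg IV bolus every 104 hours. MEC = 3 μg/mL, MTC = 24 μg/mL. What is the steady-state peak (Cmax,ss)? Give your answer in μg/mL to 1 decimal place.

16.4 μg/mL

Over one 104-h interval, 104/48 ≈ 2.1667 half-lives elapse, leaving f ≈ 0.2227 of each dose.
At steady state, accumulation factor R = 1/(1 − e^(−kτ)) ≈ 1.2865.
Each bolus raises the concentration by D/Vd = 1871/147 ≈ 12.728 μg/mL.
Steady-state peak Cmax,ss = C₀·R ≈ 12.728 × 1.2865 ≈ 16.375 μg/mL.
Peak 16.4 μg/mL vs MTC 24 μg/mL: below toxic threshold.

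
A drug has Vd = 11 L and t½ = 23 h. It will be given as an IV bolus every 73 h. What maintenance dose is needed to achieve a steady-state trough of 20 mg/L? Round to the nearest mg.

1765 mg

τ/t½ = 73/23 ≈ 3.1739, so f = (1/2)^(73/23) ≈ 0.110804.
Cmin,ss = (D/Vd)·f/(1−f), so D = Cmin,ss·Vd·(1−f)/f.
D = 20 × 11 × (1−f)/f ≈ 20 × 11 × 8.02494 ≈ 1765.49 mg.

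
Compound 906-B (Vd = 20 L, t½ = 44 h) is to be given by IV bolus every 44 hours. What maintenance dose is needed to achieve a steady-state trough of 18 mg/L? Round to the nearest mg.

360 mg

τ/t½ = 44/44 ≈ 1, so f = (1/2)^(44/44) ≈ 0.500000.
Cmin,ss = (D/Vd)·f/(1−f), so D = Cmin,ss·Vd·(1−f)/f.
D = 18 × 20 × (1−f)/f ≈ 18 × 20 × 1.00000 ≈ 360.00 mg.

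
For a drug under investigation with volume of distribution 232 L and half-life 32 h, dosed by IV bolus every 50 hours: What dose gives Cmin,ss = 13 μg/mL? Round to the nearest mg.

5892 mg

τ/t½ = 50/32 ≈ 1.5625, so f = (1/2)^(50/32) ≈ 0.338564.
Cmin,ss = (D/Vd)·f/(1−f), so D = Cmin,ss·Vd·(1−f)/f.
D = 13 × 232 × (1−f)/f ≈ 13 × 232 × 1.95365 ≈ 5892.21 mg.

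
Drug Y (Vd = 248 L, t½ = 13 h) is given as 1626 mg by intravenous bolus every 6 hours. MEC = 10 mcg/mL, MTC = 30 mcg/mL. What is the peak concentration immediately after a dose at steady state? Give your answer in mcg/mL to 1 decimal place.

Over one 6-h interval, 6/13 ≈ 0.46154 half-lives elapse, leaving f ≈ 0.7262 of each dose.
At steady state, accumulation factor R = 1/(1 − e^(−kτ)) ≈ 3.6523.
Each bolus raises the concentration by D/Vd = 1626/248 ≈ 6.556 mcg/mL.
Cmax,ss = C₀/(1 − f) ≈ 6.556/0.2738 ≈ 23.944 mcg/mL.
Peak 23.9 mcg/mL vs MTC 30 mcg/mL: below toxic threshold.

23.9 mcg/mL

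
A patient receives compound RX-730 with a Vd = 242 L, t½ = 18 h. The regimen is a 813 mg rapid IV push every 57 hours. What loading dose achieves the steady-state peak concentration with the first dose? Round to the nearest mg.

f = (1/2)^(57/18) ≈ 0.111362; accumulation ratio R = 1/(1−f) ≈ 1.12532.
Loading dose to hit Cmax,ss on first dose: D_load = D_maint·R ≈ 813 × 1.12532 ≈ 914.89 mg.

915 mg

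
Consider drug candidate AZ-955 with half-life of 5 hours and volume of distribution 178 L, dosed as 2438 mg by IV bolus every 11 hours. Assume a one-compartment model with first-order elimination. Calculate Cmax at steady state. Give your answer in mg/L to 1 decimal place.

τ/t½ = 11/5 ≈ 2.2, so fraction remaining f = (1/2)^(11/5) ≈ 0.2176.
At steady state, accumulation factor R = 1/(1 − e^(−kτ)) ≈ 1.2781.
Each bolus raises the concentration by D/Vd = 2438/178 ≈ 13.697 mg/L.
Steady-state peak Cmax,ss = C₀·R ≈ 13.697 × 1.2781 ≈ 17.506 mg/L.

17.5 mg/L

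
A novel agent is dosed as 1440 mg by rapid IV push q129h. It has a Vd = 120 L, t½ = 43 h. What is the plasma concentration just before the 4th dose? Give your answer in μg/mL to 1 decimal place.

f = (1/2)^(τ/t½) = (1/2)^(129/43) ≈ 0.1250.
C₀ = D/Vd = 1440/120 ≈ 12.000 μg/mL.
Before the 4th dose, 3 doses have been given. Superposition: Cmin = C₀·(f + f² + … + f^3).
≈ 12.000 × (0.1250 + 0.0156 + 0.0020) ≈ 12.000 × 0.1426 ≈ 1.711 μg/mL.

1.7 μg/mL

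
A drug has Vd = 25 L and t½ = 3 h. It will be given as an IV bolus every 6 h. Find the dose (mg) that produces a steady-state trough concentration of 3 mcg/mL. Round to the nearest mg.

τ/t½ = 6/3 ≈ 2, so f = (1/2)^(6/3) ≈ 0.250000.
Cmin,ss = (D/Vd)·f/(1−f), so D = Cmin,ss·Vd·(1−f)/f.
D = 3 × 25 × (1−f)/f ≈ 3 × 25 × 3.00000 ≈ 225.00 mg.

225 mg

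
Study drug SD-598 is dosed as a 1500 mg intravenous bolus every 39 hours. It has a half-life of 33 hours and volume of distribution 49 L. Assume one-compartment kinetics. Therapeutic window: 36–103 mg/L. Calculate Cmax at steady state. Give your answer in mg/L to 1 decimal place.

Over one 39-h interval, 39/33 ≈ 1.1818 half-lives elapse, leaving f ≈ 0.4408 of each dose.
Accumulation ratio R = 1/(1 − f) ≈ 1/0.5592 ≈ 1.7883.
Single-dose peak C₀ = D/Vd = 1500/49 ≈ 30.612 mg/L.
Steady-state peak Cmax,ss = C₀·R ≈ 30.612 × 1.7883 ≈ 54.743 mg/L.
Peak 54.7 mg/L vs MTC 103 mg/L: below toxic threshold.

54.7 mg/L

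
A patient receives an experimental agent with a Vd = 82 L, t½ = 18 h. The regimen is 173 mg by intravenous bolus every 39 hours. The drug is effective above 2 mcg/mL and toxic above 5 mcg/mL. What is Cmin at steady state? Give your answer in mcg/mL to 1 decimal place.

0.6 mcg/mL

τ/t½ = 39/18 ≈ 2.1667, so fraction remaining f = (1/2)^(39/18) ≈ 0.2227.
At steady state, accumulation factor R = 1/(1 − e^(−kτ)) ≈ 1.2865.
Each bolus raises the concentration by D/Vd = 173/82 ≈ 2.110 mcg/mL.
Cmax,ss = C₀/(1 − f) ≈ 2.110/0.7773 ≈ 2.715 mcg/mL.
One interval later, Cmin,ss = Cmax,ss·e^(−kτ) ≈ 2.715 × 0.2227 ≈ 0.605 mcg/mL.
Trough 0.6 mcg/mL vs MEC 2 mcg/mL: subtherapeutic.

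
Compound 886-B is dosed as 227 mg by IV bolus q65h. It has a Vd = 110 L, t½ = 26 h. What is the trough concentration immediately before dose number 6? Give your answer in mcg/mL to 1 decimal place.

f = (1/2)^(τ/t½) = (1/2)^(65/26) ≈ 0.1768.
C₀ = D/Vd = 227/110 ≈ 2.064 mcg/mL.
Before the 6th dose, 5 doses have been given. Superposition: Cmin = C₀·(f + f² + … + f^5).
≈ 2.064 × (0.1768 + 0.0313 + 0.0055 + 0.0010 + 0.0002) ≈ 2.064 × 0.2148 ≈ 0.443 mcg/mL.

0.4 mcg/mL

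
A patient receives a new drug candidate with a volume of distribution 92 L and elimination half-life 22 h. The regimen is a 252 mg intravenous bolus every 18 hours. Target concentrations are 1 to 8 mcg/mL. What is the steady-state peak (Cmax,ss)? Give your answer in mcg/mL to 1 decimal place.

6.3 mcg/mL

Over one 18-h interval, 18/22 ≈ 0.81818 half-lives elapse, leaving f ≈ 0.5672 of each dose.
Accumulation ratio R = 1/(1 − f) ≈ 1/0.4328 ≈ 2.3105.
Single-dose peak C₀ = D/Vd = 252/92 ≈ 2.739 mcg/mL.
Cmax,ss = C₀/(1 − f) ≈ 2.739/0.4328 ≈ 6.329 mcg/mL.
Peak 6.3 mcg/mL vs MTC 8 mcg/mL: below toxic threshold.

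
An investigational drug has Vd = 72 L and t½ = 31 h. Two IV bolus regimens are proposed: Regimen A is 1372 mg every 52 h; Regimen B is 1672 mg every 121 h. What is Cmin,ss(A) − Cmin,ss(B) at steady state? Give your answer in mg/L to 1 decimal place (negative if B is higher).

Regimen A: f = (1/2)^(52/31) ≈ 0.3126; Cmin,ss = (1372/72)·f/(1−f) ≈ 8.666 mg/L.
Regimen B: f = (1/2)^(121/31) ≈ 0.0668; Cmin,ss = (1672/72)·f/(1−f) ≈ 1.662 mg/L.
Difference ≈ 8.666 − 1.662 ≈ 7.004 mg/L.

7.0 mg/L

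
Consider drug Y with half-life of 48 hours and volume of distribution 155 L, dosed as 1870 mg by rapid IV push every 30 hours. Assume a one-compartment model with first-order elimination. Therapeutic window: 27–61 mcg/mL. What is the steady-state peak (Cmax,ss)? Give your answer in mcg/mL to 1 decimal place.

34.3 mcg/mL

Over one 30-h interval, 30/48 ≈ 0.625 half-lives elapse, leaving f ≈ 0.6484 of each dose.
Accumulation ratio R = 1/(1 − f) ≈ 1/0.3516 ≈ 2.8441.
Each bolus raises the concentration by D/Vd = 1870/155 ≈ 12.065 mcg/mL.
Steady-state peak Cmax,ss = C₀·R ≈ 12.065 × 2.8441 ≈ 34.314 mcg/mL.
Peak 34.3 mcg/mL vs MTC 61 mcg/mL: below toxic threshold.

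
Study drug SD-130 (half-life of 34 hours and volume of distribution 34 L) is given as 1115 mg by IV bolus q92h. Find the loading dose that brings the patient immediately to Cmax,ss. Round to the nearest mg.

1317 mg

f = (1/2)^(92/34) ≈ 0.153267; accumulation ratio R = 1/(1−f) ≈ 1.18101.
Loading dose to hit Cmax,ss on first dose: D_load = D_maint·R ≈ 1115 × 1.18101 ≈ 1316.83 mg.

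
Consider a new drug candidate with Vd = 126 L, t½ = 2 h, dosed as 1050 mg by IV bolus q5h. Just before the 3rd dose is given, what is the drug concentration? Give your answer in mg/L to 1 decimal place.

1.7 mg/L

f = (1/2)^(τ/t½) = (1/2)^(5/2) ≈ 0.1768.
C₀ = D/Vd = 1050/126 ≈ 8.333 mg/L.
Before the 3rd dose, 2 doses have been given. Superposition: Cmin = C₀·(f + f²).
≈ 8.333 × (0.1768 + 0.0313) ≈ 8.333 × 0.2081 ≈ 1.734 mg/L.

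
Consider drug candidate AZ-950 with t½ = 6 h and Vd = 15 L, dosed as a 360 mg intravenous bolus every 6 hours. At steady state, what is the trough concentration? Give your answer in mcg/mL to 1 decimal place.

The dosing interval is 1 half-life, so f = 2^(−1) = 0.5.
At steady state, R = 1/(1 − 0.5) = 2/1.
Single-dose peak C₀ = D/Vd = 360/15 = 24 mcg/mL.
Steady-state peak Cmax,ss = C₀·R = 24 × 2/1 ≈ 48.000 mcg/mL.
Steady-state trough Cmin,ss = Cmax,ss·f ≈ 48.000 × 0.5 ≈ 24.000 mcg/mL.

24.0 mcg/mL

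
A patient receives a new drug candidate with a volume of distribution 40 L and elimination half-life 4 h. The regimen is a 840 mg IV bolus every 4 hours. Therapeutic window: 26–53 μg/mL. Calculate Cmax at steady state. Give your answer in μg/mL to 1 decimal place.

42.0 μg/mL

The dosing interval is 1 half-life, so f = 2^(−1) = 0.5.
At steady state, R = 1/(1 − 0.5) = 2/1.
Single-dose peak C₀ = D/Vd = 840/40 = 21 μg/mL.
Steady-state peak Cmax,ss = C₀·R = 21 × 2/1 ≈ 42.000 μg/mL.
Peak 42.0 μg/mL vs MTC 53 μg/mL: below toxic threshold.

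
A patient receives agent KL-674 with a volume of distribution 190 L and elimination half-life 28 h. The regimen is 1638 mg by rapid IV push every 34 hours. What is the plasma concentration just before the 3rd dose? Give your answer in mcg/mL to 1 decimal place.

f = (1/2)^(τ/t½) = (1/2)^(34/28) ≈ 0.4310.
C₀ = D/Vd = 1638/190 ≈ 8.621 mcg/mL.
Before the 3rd dose, 2 doses have been given. Superposition: Cmin = C₀·(f + f²).
≈ 8.621 × (0.4310 + 0.1858) ≈ 8.621 × 0.6168 ≈ 5.317 mcg/mL.

5.3 mcg/mL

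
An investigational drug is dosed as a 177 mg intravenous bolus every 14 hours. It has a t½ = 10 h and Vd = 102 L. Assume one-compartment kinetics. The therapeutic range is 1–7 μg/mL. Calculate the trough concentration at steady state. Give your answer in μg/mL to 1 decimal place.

k = ln2/t½ = ln2/10 ≈ 0.069315 h⁻¹; fraction remaining f = e^(−kτ) = e^(−0.069315×14) ≈ 0.3789.
At steady state, accumulation factor R = 1/(1 − e^(−kτ)) ≈ 1.6100.
Each bolus raises the concentration by D/Vd = 177/102 ≈ 1.735 μg/mL.
Cmax,ss = C₀/(1 − f) ≈ 1.735/0.6211 ≈ 2.793 μg/mL.
Steady-state trough Cmin,ss = Cmax,ss·f ≈ 2.793 × 0.3789 ≈ 1.058 μg/mL.
Trough 1.1 μg/mL vs MEC 1 μg/mL: adequate.

1.1 μg/mL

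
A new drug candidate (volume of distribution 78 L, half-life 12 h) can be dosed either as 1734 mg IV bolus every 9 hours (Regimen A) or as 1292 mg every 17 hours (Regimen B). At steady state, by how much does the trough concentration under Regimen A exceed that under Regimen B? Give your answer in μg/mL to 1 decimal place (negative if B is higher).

Regimen A: f = (1/2)^(9/12) ≈ 0.5946; Cmin,ss = (1734/78)·f/(1−f) ≈ 32.606 μg/mL.
Regimen B: f = (1/2)^(17/12) ≈ 0.3746; Cmin,ss = (1292/78)·f/(1−f) ≈ 9.922 μg/mL.
Difference ≈ 32.606 − 9.922 ≈ 22.684 μg/mL.

22.7 μg/mL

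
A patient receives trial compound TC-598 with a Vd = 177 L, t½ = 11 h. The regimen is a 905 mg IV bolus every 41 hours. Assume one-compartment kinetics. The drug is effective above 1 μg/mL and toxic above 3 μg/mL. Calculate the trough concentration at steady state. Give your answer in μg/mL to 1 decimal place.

0.4 μg/mL

τ/t½ = 41/11 ≈ 3.7273, so fraction remaining f = (1/2)^(41/11) ≈ 0.0755.
Each bolus raises the concentration by D/Vd = 905/177 ≈ 5.113 μg/mL.
Steady-state trough Cmin,ss = C₀·f/(1−f) ≈ 5.113 × 0.0755/0.9245 ≈ 0.418 μg/mL.
Trough 0.4 μg/mL vs MEC 1 μg/mL: subtherapeutic.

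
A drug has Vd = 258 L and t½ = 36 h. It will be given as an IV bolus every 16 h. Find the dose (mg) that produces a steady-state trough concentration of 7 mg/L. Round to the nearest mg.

652 mg

τ/t½ = 16/36 ≈ 0.44444, so f = (1/2)^(16/36) ≈ 0.734867.
Cmin,ss = (D/Vd)·f/(1−f), so D = Cmin,ss·Vd·(1−f)/f.
D = 7 × 258 × (1−f)/f ≈ 7 × 258 × 0.36079 ≈ 651.59 mg.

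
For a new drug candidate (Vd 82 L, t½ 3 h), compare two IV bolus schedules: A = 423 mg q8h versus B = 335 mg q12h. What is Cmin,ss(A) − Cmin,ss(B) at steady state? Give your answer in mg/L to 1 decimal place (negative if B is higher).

Regimen A: f = (1/2)^(8/3) ≈ 0.1575; Cmin,ss = (423/82)·f/(1−f) ≈ 0.964 mg/L.
Regimen B: f = (1/2)^(12/3) ≈ 0.0625; Cmin,ss = (335/82)·f/(1−f) ≈ 0.272 mg/L.
Difference ≈ 0.964 − 0.272 ≈ 0.692 mg/L.

0.7 mg/L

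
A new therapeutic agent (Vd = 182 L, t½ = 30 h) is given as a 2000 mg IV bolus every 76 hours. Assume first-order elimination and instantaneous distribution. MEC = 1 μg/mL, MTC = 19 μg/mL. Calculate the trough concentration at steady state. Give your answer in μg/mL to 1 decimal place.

Over one 76-h interval, 76/30 ≈ 2.5333 half-lives elapse, leaving f ≈ 0.1727 of each dose.
Each bolus raises the concentration by D/Vd = 2000/182 ≈ 10.989 μg/mL.
Steady-state trough Cmin,ss = C₀·f/(1−f) ≈ 10.989 × 0.1727/0.8273 ≈ 2.294 μg/mL.
Trough 2.3 μg/mL vs MEC 1 μg/mL: adequate.

2.3 μg/mL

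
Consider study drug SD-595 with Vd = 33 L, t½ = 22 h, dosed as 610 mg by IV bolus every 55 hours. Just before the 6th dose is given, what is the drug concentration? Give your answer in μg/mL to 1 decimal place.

4.0 μg/mL

f = (1/2)^(τ/t½) = (1/2)^(55/22) ≈ 0.1768.
C₀ = D/Vd = 610/33 ≈ 18.485 μg/mL.
Before the 6th dose, 5 doses have been given. Superposition: Cmin = C₀·(f + f² + … + f^5).
≈ 18.485 × (0.1768 + 0.0313 + 0.0055 + 0.0010 + 0.0002) ≈ 18.485 × 0.2148 ≈ 3.971 μg/mL.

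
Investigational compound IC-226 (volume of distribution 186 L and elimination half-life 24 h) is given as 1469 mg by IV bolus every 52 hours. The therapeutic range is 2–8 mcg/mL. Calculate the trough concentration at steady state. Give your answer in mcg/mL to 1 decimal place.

2.3 mcg/mL

τ/t½ = 52/24 ≈ 2.1667, so fraction remaining f = (1/2)^(52/24) ≈ 0.2227.
Accumulation ratio R = 1/(1 − f) ≈ 1/0.7773 ≈ 1.2865.
Each bolus raises the concentration by D/Vd = 1469/186 ≈ 7.898 mcg/mL.
Cmax,ss = C₀/(1 − f) ≈ 7.898/0.7773 ≈ 10.161 mcg/mL.
One interval later, Cmin,ss = Cmax,ss·e^(−kτ) ≈ 10.161 × 0.2227 ≈ 2.263 mcg/mL.
Trough 2.3 mcg/mL vs MEC 2 mcg/mL: adequate.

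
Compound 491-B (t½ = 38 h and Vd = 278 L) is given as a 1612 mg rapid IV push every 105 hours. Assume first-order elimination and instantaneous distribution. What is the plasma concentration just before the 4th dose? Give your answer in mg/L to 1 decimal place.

1.0 mg/L

f = (1/2)^(τ/t½) = (1/2)^(105/38) ≈ 0.1473.
C₀ = D/Vd = 1612/278 ≈ 5.799 mg/L.
Before the 4th dose, 3 doses have been given. Superposition: Cmin = C₀·(f + f² + … + f^3).
≈ 5.799 × (0.1473 + 0.0217 + 0.0032) ≈ 5.799 × 0.1722 ≈ 0.999 mg/L.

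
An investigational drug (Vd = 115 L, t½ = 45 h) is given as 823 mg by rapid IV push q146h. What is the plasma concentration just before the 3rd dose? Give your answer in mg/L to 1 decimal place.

0.8 mg/L

f = (1/2)^(τ/t½) = (1/2)^(146/45) ≈ 0.1055.
C₀ = D/Vd = 823/115 ≈ 7.157 mg/L.
Before the 3rd dose, 2 doses have been given. Superposition: Cmin = C₀·(f + f²).
≈ 7.157 × (0.1055 + 0.0111) ≈ 7.157 × 0.1166 ≈ 0.835 mg/L.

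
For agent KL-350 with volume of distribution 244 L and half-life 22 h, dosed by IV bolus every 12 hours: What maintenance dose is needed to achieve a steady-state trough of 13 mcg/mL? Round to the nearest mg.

1457 mg

τ/t½ = 12/22 ≈ 0.54545, so f = (1/2)^(12/22) ≈ 0.685175.
Cmin,ss = (D/Vd)·f/(1−f), so D = Cmin,ss·Vd·(1−f)/f.
D = 13 × 244 × (1−f)/f ≈ 13 × 244 × 0.45948 ≈ 1457.47 mg.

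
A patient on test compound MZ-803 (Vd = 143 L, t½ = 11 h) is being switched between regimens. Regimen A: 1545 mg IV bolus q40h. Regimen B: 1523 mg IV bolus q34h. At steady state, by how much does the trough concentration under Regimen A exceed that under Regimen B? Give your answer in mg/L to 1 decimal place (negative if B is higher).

Regimen A: f = (1/2)^(40/11) ≈ 0.0804; Cmin,ss = (1545/143)·f/(1−f) ≈ 0.945 mg/L.
Regimen B: f = (1/2)^(34/11) ≈ 0.1174; Cmin,ss = (1523/143)·f/(1−f) ≈ 1.417 mg/L.
Difference ≈ 0.945 − 1.417 ≈ -0.472 mg/L.

-0.5 mg/L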